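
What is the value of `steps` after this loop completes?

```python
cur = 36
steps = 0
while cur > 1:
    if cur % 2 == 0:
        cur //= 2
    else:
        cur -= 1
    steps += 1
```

Steps to reduce 36 to 1
`steps` takes the values: 0 → 1 → 2 → 3 → 4 → 5 → 6

Answer: 6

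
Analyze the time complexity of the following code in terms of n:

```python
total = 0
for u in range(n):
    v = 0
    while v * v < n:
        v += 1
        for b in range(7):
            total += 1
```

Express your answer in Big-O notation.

Each loop level contributes: n × √n × 1. Multiplying the contributions gives O(n√n).

Answer: O(n√n)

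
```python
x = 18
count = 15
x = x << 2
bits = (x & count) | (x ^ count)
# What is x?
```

Trace:
`x = 18` → x = 18
`count = 15` → count = 15
`x = x << 2` → x = 72
`bits = (x & count) | (x ^ count)` → bits = 79
So x = 72

Answer: 72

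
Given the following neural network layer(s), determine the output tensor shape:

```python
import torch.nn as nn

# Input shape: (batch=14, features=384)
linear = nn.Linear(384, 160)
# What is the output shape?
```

Input: (14, 384) -> Output: (14, 160)

Answer: (14, 160)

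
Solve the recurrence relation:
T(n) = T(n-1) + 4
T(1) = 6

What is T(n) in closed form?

Unrolling: T(n) = T(1) + 4·(n-1) = 6 + 4(n-1) = 4n + 2.

Answer: T(n) = 4n + 2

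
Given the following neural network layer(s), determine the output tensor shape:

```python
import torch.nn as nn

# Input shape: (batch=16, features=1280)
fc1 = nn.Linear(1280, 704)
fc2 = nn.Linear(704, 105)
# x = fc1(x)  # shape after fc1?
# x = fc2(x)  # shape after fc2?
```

Input: (16, 1280) -> after fc1: (16, 704) -> Output: (16, 105)

Answer: (16, 105)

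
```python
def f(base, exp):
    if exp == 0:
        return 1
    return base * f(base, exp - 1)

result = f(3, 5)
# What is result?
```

f(3, 5) = 3 * 3 * 3 * 3 * 3 = 243

Answer: 243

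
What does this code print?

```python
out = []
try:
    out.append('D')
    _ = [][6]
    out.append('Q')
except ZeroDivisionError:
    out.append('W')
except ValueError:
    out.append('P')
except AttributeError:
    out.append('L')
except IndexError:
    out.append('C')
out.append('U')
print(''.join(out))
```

Execution trace: 'D' (try body) → 'C' (except IndexError) → 'U' (after the try/except). Output: DCU

Answer: DCU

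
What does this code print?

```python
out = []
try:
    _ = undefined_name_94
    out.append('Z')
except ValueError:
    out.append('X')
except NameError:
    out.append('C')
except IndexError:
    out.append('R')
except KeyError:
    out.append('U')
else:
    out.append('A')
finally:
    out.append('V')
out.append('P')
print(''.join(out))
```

Execution trace: 'C' (except NameError) → 'V' (finally) → 'P' (after the try/except). Output: CVP

Answer: CVP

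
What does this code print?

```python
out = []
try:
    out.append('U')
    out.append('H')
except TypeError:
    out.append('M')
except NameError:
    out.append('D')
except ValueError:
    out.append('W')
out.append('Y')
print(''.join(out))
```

Execution trace: 'U' (try body) → 'H' (try body, no exception) → 'Y' (after the try/except). Output: UHY

Answer: UHY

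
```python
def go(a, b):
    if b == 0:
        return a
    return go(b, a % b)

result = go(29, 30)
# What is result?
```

go(29, 30) -> go(30, 29) -> go(29, 1) -> go(1, 0) -> 1

Answer: 1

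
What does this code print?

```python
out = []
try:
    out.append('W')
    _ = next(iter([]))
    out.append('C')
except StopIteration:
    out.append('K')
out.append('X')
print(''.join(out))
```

Execution trace: 'W' (try body) → 'K' (except StopIteration) → 'X' (after the try/except). Output: WKX

Answer: WKX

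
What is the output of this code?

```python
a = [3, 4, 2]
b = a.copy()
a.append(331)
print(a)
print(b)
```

Key concept: list.copy() creates independent copy.
Step by step:
`a = [3, 4, 2]` → a = [3, 4, 2]
`b = a.copy()` → b = [3, 4, 2]
`a.append(331)` → a = [3, 4, 2, 331]
`print(a)` → prints [3, 4, 2, 331]
`print(b)` → prints [3, 4, 2]

Answer:
[3, 4, 2, 331]
[3, 4, 2]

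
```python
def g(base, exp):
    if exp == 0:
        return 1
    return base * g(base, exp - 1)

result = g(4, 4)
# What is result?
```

g(4, 4) = 4 * 4 * 4 * 4 = 256

Answer: 256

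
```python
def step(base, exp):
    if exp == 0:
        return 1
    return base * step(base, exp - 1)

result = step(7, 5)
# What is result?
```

step(7, 5) = 7 * 7 * 7 * 7 * 7 = 16807

Answer: 16807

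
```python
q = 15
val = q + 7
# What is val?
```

Trace:
`q = 15` → q = 15
`val = q + 7` → val = 22
So val = 22

Answer: 22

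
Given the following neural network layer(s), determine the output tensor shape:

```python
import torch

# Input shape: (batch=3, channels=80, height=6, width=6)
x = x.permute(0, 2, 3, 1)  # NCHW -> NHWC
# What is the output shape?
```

Input: (3, 80, 6, 6) -> Output: (3, 6, 6, 80)

Answer: (3, 6, 6, 80)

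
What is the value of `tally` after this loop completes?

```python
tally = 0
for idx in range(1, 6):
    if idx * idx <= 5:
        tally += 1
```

Count numbers where idx² ≤ 5
`tally` takes the values: 0 → 1 → 2

Answer: 2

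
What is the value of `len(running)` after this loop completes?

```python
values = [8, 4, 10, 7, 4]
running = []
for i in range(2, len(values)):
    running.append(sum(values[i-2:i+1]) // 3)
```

Number of 3-element averages
`running` takes the values: [] → [7] → [7, 7] → [7, 7, 7]
So `len(running)` = 3

Answer: 3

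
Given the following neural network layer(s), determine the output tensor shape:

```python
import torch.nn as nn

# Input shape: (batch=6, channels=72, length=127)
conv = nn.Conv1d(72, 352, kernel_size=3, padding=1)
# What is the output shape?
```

Input: (6, 72, 127) -> Output: (6, 352, 127)

Answer: (6, 352, 127)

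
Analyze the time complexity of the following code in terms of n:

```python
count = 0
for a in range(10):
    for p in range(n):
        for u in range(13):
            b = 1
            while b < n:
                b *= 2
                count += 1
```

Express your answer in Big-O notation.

Each loop level contributes: 1 × n × 1 × log n. Multiplying the contributions gives O(n log n).

Answer: O(n log n)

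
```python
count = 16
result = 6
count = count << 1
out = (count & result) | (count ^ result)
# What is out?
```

Trace:
`count = 16` → count = 16
`result = 6` → result = 6
`count = count << 1` → count = 32
`out = (count & result) | (count ^ result)` → out = 38
So out = 38

Answer: 38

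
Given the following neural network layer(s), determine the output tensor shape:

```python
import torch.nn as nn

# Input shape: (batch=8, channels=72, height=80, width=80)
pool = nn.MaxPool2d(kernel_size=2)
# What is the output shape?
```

Input: (8, 72, 80, 80) -> Output: (8, 72, 40, 40)

Answer: (8, 72, 40, 40)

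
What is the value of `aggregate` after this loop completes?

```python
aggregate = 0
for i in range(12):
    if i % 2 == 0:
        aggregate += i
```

Sum of even numbers 0 to 11
`aggregate` takes the values: 0 → 2 → 6 → 12 → 20 → 30

Answer: 30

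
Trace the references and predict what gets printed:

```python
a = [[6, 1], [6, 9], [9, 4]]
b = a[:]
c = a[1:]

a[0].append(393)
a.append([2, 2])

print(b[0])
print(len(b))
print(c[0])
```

Key concept: slice with nested mutation.
Step by step:
`a = [[6, 1], [6, 9], [9, 4]]` → a = [[6, 1], [6, 9], [9, 4]]
`b = a[:]` → b = [[6, 1], [6, 9], [9, 4]]
`c = a[1:]` → c = [[6, 9], [9, 4]]
`a[0].append(393)` → a = [[6, 1, 393], [6, 9], [9, 4]]; b = [[6, 1, 393], [6, 9], [9, 4]]
`a.append([2, 2])` → a = [[6, 1, 393], [6, 9], [9, 4], [2, 2]]
`print(b[0])` → prints [6, 1, 393]
`print(len(b))` → prints 3
`print(c[0])` → prints [6, 9]

Answer:
[6, 1, 393]
3
[6, 9]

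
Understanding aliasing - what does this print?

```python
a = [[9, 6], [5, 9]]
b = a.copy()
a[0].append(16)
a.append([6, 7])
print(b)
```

Key concept: shallow copy with nested lists.
Step by step:
`a = [[9, 6], [5, 9]]` → a = [[9, 6], [5, 9]]
`b = a.copy()` → b = [[9, 6], [5, 9]]
`a[0].append(16)` → a = [[9, 6, 16], [5, 9]]; b = [[9, 6, 16], [5, 9]]
`a.append([6, 7])` → a = [[9, 6, 16], [5, 9], [6, 7]]
`print(b)` → prints [[9, 6, 16], [5, 9]]

Answer: [[9, 6, 16], [5, 9]]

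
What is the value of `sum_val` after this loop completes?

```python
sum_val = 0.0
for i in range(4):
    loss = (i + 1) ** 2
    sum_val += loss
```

Sum of squared losses 1² + 2² + ... + 4²
`sum_val` takes the values: 0.0 → 1.0 → 5.0 → 14.0 → 30.0

Answer: 30.0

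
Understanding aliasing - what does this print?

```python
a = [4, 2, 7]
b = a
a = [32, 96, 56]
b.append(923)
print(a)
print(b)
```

Key concept: rebinding vs mutation: a is rebound to a new list, b still points at the original.
Step by step:
`a = [4, 2, 7]` → a = [4, 2, 7]
`b = a` → b = [4, 2, 7] (same object as a)
`a = [32, 96, 56]` → a = [32, 96, 56]
`b.append(923)` → b = [4, 2, 7, 923]
`print(a)` → prints [32, 96, 56]
`print(b)` → prints [4, 2, 7, 923]

Answer:
[32, 96, 56]
[4, 2, 7, 923]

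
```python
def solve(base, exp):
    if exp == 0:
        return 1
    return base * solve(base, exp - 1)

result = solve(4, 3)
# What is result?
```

solve(4, 3) = 4 * 4 * 4 = 64

Answer: 64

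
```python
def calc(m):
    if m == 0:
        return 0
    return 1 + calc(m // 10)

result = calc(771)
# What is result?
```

Count of digits of 771: 3

Answer: 3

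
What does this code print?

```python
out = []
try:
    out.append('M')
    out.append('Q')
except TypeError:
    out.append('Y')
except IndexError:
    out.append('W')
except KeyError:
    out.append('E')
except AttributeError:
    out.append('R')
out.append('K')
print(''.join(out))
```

Execution trace: 'M' (try body) → 'Q' (try body, no exception) → 'K' (after the try/except). Output: MQK

Answer: MQK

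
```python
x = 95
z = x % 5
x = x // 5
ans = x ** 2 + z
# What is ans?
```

Trace:
`x = 95` → x = 95
`z = x % 5` → z = 0
`x = x // 5` → x = 19
`ans = x ** 2 + z` → ans = 361
So ans = 361

Answer: 361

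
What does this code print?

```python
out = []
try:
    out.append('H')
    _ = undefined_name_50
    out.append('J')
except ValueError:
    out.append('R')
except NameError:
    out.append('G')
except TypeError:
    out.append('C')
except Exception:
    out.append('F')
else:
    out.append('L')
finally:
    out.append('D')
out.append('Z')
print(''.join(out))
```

Execution trace: 'H' (try body) → 'G' (except NameError) → 'D' (finally) → 'Z' (after the try/except). Output: HGDZ

Answer: HGDZ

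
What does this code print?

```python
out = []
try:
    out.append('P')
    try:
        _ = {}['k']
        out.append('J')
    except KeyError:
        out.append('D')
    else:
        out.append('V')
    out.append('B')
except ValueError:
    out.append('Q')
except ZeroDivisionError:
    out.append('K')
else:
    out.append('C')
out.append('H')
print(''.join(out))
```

Execution trace: 'P' (try body) → 'D' (inner except KeyError) → 'B' (try body, no exception) → 'C' (else) → 'H' (after the try/except). Output: PDBCH

Answer: PDBCH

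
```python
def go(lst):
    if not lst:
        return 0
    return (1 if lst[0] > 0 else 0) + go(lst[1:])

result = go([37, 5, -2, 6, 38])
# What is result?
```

Count of positive elements in [37, 5, -2, 6, 38] = 4

Answer: 4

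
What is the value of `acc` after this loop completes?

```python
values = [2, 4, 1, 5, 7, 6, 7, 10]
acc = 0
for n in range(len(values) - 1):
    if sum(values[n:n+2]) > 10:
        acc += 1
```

Count windows with sum > 10
`acc` takes the values: 0 → 1 → 2 → 3 → 4

Answer: 4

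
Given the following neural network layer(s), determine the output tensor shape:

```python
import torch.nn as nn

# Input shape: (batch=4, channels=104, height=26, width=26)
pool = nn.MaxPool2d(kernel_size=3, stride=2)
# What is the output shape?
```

Input: (4, 104, 26, 26) -> Output: (4, 104, 12, 12)

Answer: (4, 104, 12, 12)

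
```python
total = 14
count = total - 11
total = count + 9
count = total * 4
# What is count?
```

Trace:
`total = 14` → total = 14
`count = total - 11` → count = 3
`total = count + 9` → total = 12
`count = total * 4` → count = 48
So count = 48

Answer: 48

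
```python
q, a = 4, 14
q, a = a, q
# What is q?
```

Trace:
`q, a = 4, 14` → q = 4; a = 14
`q, a = a, q` → q = 14; a = 4
So q = 14

Answer: 14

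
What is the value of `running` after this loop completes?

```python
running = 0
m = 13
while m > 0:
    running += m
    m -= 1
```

Sum 13 down to 1
`running` takes the values: 0 → 13 → 25 → 36 → 46 → 55 → 63 → 70 → 76 → 81 → 85 → 88 → 90 → 91

Answer: 91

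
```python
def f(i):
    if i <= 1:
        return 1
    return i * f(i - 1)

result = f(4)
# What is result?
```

f(4) = 4 * 3 * 2 * 1 = 24

Answer: 24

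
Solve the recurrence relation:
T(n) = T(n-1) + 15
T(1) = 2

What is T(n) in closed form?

Unrolling: T(n) = T(1) + 15·(n-1) = 2 + 15(n-1) = 15n - 13.

Answer: T(n) = 15n - 13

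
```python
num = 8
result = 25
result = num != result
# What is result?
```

Trace:
`num = 8` → num = 8
`result = 25` → result = 25
`result = num != result` → result = True
So result = True

Answer: True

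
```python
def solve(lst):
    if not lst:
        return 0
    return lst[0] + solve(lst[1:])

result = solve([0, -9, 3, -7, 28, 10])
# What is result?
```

0 + (-9) + 3 + (-7) + 28 + 10 + 0 = 25

Answer: 25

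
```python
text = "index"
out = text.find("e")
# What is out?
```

Trace:
`text = "index"` → text = 'index'
`out = text.find("e")` → out = 3
So out = 3

Answer: 3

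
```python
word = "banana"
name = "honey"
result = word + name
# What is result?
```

Trace:
`word = "banana"` → word = 'banana'
`name = "honey"` → name = 'honey'
`result = word + name` → result = 'bananahoney'
So result = 'bananahoney'

Answer: 'bananahoney'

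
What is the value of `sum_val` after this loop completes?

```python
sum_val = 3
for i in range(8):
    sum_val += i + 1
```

Start at 3, add 1 to 8 = 39
`sum_val` takes the values: 3 → 4 → 6 → 9 → 13 → 18 → 24 → 31 → 39

Answer: 39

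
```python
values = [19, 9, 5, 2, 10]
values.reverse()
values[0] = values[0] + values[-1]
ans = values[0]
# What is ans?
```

Trace:
`values = [19, 9, 5, 2, 10]` → values = [19, 9, 5, 2, 10]
`values.reverse()` → values = [10, 2, 5, 9, 19]
`values[0] = values[0] + values[-1]` → values = [29, 2, 5, 9, 19]
`ans = values[0]` → ans = 29
So ans = 29

Answer: 29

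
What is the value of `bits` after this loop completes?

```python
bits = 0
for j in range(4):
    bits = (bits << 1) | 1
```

Build 4 consecutive 1-bits: 0b1111
`bits` takes the values: 0 → 1 → 3 → 7 → 15

Answer: 15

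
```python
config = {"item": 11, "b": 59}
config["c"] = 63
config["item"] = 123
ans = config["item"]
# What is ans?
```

Trace:
`config = {"item": 11, "b": 59}` → config = {'item': 11, 'b': 59}
`config["c"] = 63` → config = {'item': 11, 'b': 59, 'c': 63}
`config["item"] = 123` → config = {'item': 123, 'b': 59, 'c': 63}
`ans = config["item"]` → ans = 123
So ans = 123

Answer: 123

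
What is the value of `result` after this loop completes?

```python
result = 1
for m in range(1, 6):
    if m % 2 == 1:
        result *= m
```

Product of odd numbers 1 to 5
`result` takes the values: 1 → 3 → 15

Answer: 15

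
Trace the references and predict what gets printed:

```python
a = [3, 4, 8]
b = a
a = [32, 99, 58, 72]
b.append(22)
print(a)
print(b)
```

Key concept: rebinding vs mutation: a is rebound to a new list, b still points at the original.
Step by step:
`a = [3, 4, 8]` → a = [3, 4, 8]
`b = a` → b = [3, 4, 8] (same object as a)
`a = [32, 99, 58, 72]` → a = [32, 99, 58, 72]
`b.append(22)` → b = [3, 4, 8, 22]
`print(a)` → prints [32, 99, 58, 72]
`print(b)` → prints [3, 4, 8, 22]

Answer:
[32, 99, 58, 72]
[3, 4, 8, 22]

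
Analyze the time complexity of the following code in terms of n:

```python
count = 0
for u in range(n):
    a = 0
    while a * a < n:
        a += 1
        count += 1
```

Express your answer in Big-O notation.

Each loop level contributes: n × √n. Multiplying the contributions gives O(n√n).

Answer: O(n√n)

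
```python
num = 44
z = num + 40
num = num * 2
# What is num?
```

Trace:
`num = 44` → num = 44
`z = num + 40` → z = 84
`num = num * 2` → num = 88
So num = 88

Answer: 88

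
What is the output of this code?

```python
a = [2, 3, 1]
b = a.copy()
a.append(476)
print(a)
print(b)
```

Key concept: list.copy() creates independent copy.
Step by step:
`a = [2, 3, 1]` → a = [2, 3, 1]
`b = a.copy()` → b = [2, 3, 1]
`a.append(476)` → a = [2, 3, 1, 476]
`print(a)` → prints [2, 3, 1, 476]
`print(b)` → prints [2, 3, 1]

Answer:
[2, 3, 1, 476]
[2, 3, 1]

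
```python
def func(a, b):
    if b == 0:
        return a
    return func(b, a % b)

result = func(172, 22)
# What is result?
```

func(172, 22) -> func(22, 18) -> func(18, 4) -> func(4, 2) -> func(2, 0) -> 2

Answer: 2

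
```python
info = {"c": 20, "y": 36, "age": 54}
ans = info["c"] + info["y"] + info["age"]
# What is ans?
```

Trace:
`info = {"c": 20, "y": 36, "age": 54}` → info = {'c': 20, 'y': 36, 'age': 54}
`ans = info["c"] + info["y"] + info["age"]` → ans = 110
So ans = 110

Answer: 110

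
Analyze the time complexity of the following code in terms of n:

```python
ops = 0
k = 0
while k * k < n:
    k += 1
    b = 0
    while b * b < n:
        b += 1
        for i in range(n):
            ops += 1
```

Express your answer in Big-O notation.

Each loop level contributes: √n × √n × n. Multiplying the contributions gives O(n^2).

Answer: O(n^2)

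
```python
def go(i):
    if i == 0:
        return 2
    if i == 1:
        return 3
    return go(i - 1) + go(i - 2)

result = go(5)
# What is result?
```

Build up from base cases: go(0)=2, go(1)=3, go(2)=5, go(3)=8, go(4)=13, go(5)=21

Answer: 21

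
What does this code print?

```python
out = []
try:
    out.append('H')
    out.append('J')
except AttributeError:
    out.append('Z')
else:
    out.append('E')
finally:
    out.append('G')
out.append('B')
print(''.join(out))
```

Execution trace: 'H' (try body) → 'J' (try body, no exception) → 'E' (else) → 'G' (finally) → 'B' (after the try/except). Output: HJEGB

Answer: HJEGB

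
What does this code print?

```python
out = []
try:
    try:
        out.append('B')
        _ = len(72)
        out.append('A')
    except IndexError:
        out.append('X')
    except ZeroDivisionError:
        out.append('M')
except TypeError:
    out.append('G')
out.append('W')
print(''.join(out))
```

Execution trace: 'B' (try body) → 'G' (outer except TypeError) → 'W' (after the try/except). Output: BGW

Answer: BGW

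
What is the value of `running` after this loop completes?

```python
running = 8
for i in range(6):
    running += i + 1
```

Start at 8, add 1 to 6 = 29
`running` takes the values: 8 → 9 → 11 → 14 → 18 → 23 → 29

Answer: 29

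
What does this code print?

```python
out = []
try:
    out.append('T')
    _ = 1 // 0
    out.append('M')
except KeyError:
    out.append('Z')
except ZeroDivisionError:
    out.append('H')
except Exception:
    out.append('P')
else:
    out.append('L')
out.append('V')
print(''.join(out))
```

Execution trace: 'T' (try body) → 'H' (except ZeroDivisionError) → 'V' (after the try/except). Output: THV

Answer: THV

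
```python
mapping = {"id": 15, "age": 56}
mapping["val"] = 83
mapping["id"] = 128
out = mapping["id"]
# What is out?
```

Trace:
`mapping = {"id": 15, "age": 56}` → mapping = {'id': 15, 'age': 56}
`mapping["val"] = 83` → mapping = {'id': 15, 'age': 56, 'val': 83}
`mapping["id"] = 128` → mapping = {'id': 128, 'age': 56, 'val': 83}
`out = mapping["id"]` → out = 128
So out = 128

Answer: 128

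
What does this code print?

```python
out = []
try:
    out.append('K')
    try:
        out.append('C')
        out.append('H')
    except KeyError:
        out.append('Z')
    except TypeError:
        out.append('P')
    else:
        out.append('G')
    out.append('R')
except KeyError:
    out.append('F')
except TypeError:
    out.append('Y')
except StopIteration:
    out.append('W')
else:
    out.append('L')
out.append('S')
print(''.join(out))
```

Execution trace: 'K' (try body) → 'C' (inner try body) → 'H' (inner try body, no exception) → 'G' (inner else) → 'R' (try body, no exception) → 'L' (else) → 'S' (after the try/except). Output: KCHGRLS

Answer: KCHGRLS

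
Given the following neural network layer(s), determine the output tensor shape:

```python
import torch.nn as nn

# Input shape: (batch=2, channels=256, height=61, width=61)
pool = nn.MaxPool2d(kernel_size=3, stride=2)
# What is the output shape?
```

Input: (2, 256, 61, 61) -> Output: (2, 256, 30, 30)

Answer: (2, 256, 30, 30)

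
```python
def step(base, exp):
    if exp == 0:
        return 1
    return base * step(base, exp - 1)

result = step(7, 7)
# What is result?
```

step(7, 7) = 7 * 7 * 7 * 7 * 7 * 7 * 7 = 823543

Answer: 823543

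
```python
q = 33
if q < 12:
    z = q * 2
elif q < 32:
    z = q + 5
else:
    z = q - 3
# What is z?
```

Trace:
`q = 33` → q = 33
`if q < 12: ...` → q < 12 is False, q < 32 is False, take else branch → z = 30
So z = 30

Answer: 30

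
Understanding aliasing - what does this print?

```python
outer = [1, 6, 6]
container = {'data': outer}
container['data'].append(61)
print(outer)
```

Key concept: dict holds reference to list.
Step by step:
`outer = [1, 6, 6]` → outer = [1, 6, 6]
`container = {'data': outer}` → container = {'data': [1, 6, 6]}
`container['data'].append(61)` → outer = [1, 6, 6, 61]; container = {'data': [1, 6, 6, 61]}
`print(outer)` → prints [1, 6, 6, 61]

Answer: [1, 6, 6, 61]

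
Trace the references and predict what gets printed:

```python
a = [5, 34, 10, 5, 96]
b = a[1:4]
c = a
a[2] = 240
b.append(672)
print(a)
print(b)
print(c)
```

Key concept: slice vs alias.
Step by step:
`a = [5, 34, 10, 5, 96]` → a = [5, 34, 10, 5, 96]
`b = a[1:4]` → b = [34, 10, 5]
`c = a` → c = [5, 34, 10, 5, 96] (same object as a)
`a[2] = 240` → a = [5, 34, 240, 5, 96] (same object as c); c = [5, 34, 240, 5, 96] (same object as a)
`b.append(672)` → b = [34, 10, 5, 672]
`print(a)` → prints [5, 34, 240, 5, 96]
`print(b)` → prints [34, 10, 5, 672]
`print(c)` → prints [5, 34, 240, 5, 96]

Answer:
[5, 34, 240, 5, 96]
[34, 10, 5, 672]
[5, 34, 240, 5, 96]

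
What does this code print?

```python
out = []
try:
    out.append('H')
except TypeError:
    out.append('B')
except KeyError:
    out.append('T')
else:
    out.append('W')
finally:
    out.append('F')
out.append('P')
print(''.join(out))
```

Execution trace: 'H' (try body, no exception) → 'W' (else) → 'F' (finally) → 'P' (after the try/except). Output: HWFP

Answer: HWFP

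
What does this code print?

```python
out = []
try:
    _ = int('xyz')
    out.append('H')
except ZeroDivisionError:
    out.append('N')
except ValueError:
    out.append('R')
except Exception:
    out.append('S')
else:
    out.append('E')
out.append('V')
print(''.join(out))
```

Execution trace: 'R' (except ValueError) → 'V' (after the try/except). Output: RV

Answer: RV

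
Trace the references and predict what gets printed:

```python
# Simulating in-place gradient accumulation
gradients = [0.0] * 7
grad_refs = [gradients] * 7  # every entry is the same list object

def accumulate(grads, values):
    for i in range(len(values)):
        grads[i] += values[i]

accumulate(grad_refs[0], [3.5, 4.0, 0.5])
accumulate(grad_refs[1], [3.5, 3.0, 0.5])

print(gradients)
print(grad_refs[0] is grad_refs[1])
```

Key concept: gradient accumulation aliasing.
Step by step:
`gradients = [0.0] * 7` → gradients = [0.0, 0.0, 0.0, 0.0, 0.0, 0.0, 0.0]
`grad_refs = [gradients] * 7` → grad_refs = [[0.0, 0.0, 0.0, 0.0, 0.0, 0.0, 0.0], [0.0, 0.0, 0.0, 0.0, 0.0, 0.0, 0.0], [0.0, 0.0, 0.0, 0.0, 0.0, 0.0, 0.0], [0.0, 0.0, 0.0, 0.0, 0.0, 0.0, 0.0], [0.0, 0.0, 0.0, 0.0, 0.0, 0.0, 0.0], [0.0, 0.0, 0.0, 0.0, 0.0, 0.0, 0.0], [0.0, 0.0, 0.0, 0.0, 0.0, 0.0, 0.0]]
`accumulate(grad_refs[0], [3.5, 4.0, 0.5])` → gradients = [3.5, 4.0, 0.5, 0.0, 0.0, 0.0, 0.0]; grad_refs = [[3.5, 4.0, 0.5, 0.0, 0.0, 0.0, 0.0], [3.5, 4.0, 0.5, 0.0, 0.0, 0.0, 0.0], [3.5, 4.0, 0.5, 0.0, 0.0, 0.0, 0.0], [3.5, 4.0, 0.5, 0.0, 0.0, 0.0, 0.0], [3.5, 4.0, 0.5, 0.0, 0.0, 0.0, 0.0], [3.5, 4.0, 0.5, 0.0, 0.0, 0.0, 0.0], [3.5, 4.0, 0.5, 0.0, 0.0, 0.0, 0.0]]
`accumulate(grad_refs[1], [3.5, 3.0, 0.5])` → gradients = [7.0, 7.0, 1.0, 0.0, 0.0, 0.0, 0.0]; grad_refs = [[7.0, 7.0, 1.0, 0.0, 0.0, 0.0, 0.0], [7.0, 7.0, 1.0, 0.0, 0.0, 0.0, 0.0], [7.0, 7.0, 1.0, 0.0, 0.0, 0.0, 0.0], [7.0, 7.0, 1.0, 0.0, 0.0, 0.0, 0.0], [7.0, 7.0, 1.0, 0.0, 0.0, 0.0, 0.0], [7.0, 7.0, 1.0, 0.0, 0.0, 0.0, 0.0], [7.0, 7.0, 1.0, 0.0, 0.0, 0.0, 0.0]]
`print(gradients)` → prints [7.0, 7.0, 1.0, 0.0, 0.0, 0.0, 0.0]
`print(grad_refs[0] is grad_refs[1])` → prints True

Answer:
[7.0, 7.0, 1.0, 0.0, 0.0, 0.0, 0.0]
True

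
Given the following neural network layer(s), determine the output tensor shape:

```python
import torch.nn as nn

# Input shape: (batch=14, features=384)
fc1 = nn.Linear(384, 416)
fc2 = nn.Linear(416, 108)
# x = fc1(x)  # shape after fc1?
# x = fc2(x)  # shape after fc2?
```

Input: (14, 384) -> after fc1: (14, 416) -> Output: (14, 108)

Answer: (14, 108)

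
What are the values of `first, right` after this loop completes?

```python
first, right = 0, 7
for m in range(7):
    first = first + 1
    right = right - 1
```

first goes 0→7, right goes 7→0
`first, right` takes the values: (0, 7) → (1, 7) → (1, 6) → (2, 6) → (2, 5) → (3, 5) → (3, 4) → (4, 4) → (4, 3) → (5, 3) → (5, 2) → (6, 2) → (6, 1) → (7, 1) → (7, 0)

Answer: 7, 0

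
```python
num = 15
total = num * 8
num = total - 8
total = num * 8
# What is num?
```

Trace:
`num = 15` → num = 15
`total = num * 8` → total = 120
`num = total - 8` → num = 112
`total = num * 8` → total = 896
So num = 112

Answer: 112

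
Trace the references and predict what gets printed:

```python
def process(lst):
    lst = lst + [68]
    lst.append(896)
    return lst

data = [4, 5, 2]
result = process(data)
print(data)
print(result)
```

Key concept: rebinding parameter vs mutation.
Step by step:
`data = [4, 5, 2]` → data = [4, 5, 2]
`result = process(data)` → result = [4, 5, 2, 68, 896]
`print(data)` → prints [4, 5, 2]
`print(result)` → prints [4, 5, 2, 68, 896]

Answer:
[4, 5, 2]
[4, 5, 2, 68, 896]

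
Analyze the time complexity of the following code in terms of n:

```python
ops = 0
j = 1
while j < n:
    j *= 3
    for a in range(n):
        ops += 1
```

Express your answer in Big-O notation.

Each loop level contributes: log n × n. Multiplying the contributions gives O(n log n).

Answer: O(n log n)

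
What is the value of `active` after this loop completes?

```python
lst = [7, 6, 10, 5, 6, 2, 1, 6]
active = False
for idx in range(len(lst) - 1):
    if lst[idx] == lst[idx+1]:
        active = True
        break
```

Check consecutive duplicates in [7, 6, 10, 5, 6, 2, 1, 6]
`active` takes the values: False

Answer: False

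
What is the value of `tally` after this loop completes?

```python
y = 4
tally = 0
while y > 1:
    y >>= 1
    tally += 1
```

Count right shifts until 1
`tally` takes the values: 0 → 1 → 2

Answer: 2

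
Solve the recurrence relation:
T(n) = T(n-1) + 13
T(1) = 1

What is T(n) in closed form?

Unrolling: T(n) = T(1) + 13·(n-1) = 1 + 13(n-1) = 13n - 12.

Answer: T(n) = 13n - 12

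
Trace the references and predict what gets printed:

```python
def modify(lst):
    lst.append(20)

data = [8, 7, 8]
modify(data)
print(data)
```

Key concept: function modifies passed list.
Step by step:
`data = [8, 7, 8]` → data = [8, 7, 8]
`modify(data)` → data = [8, 7, 8, 20]
`print(data)` → prints [8, 7, 8, 20]

Answer: [8, 7, 8, 20]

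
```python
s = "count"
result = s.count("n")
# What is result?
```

Trace:
`s = "count"` → s = 'count'
`result = s.count("n")` → result = 1
So result = 1

Answer: 1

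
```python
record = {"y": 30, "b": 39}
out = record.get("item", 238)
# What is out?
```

Trace:
`record = {"y": 30, "b": 39}` → record = {'y': 30, 'b': 39}
`out = record.get("item", 238)` → out = 238
So out = 238

Answer: 238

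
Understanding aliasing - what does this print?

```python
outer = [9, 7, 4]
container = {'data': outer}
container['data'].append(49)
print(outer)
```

Key concept: dict holds reference to list.
Step by step:
`outer = [9, 7, 4]` → outer = [9, 7, 4]
`container = {'data': outer}` → container = {'data': [9, 7, 4]}
`container['data'].append(49)` → outer = [9, 7, 4, 49]; container = {'data': [9, 7, 4, 49]}
`print(outer)` → prints [9, 7, 4, 49]

Answer: [9, 7, 4, 49]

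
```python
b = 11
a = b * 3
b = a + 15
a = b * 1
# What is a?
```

Trace:
`b = 11` → b = 11
`a = b * 3` → a = 33
`b = a + 15` → b = 48
`a = b * 1` → a = 48
So a = 48

Answer: 48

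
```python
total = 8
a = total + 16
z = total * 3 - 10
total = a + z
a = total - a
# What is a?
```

Trace:
`total = 8` → total = 8
`a = total + 16` → a = 24
`z = total * 3 - 10` → z = 14
`total = a + z` → total = 38
`a = total - a` → a = 14
So a = 14

Answer: 14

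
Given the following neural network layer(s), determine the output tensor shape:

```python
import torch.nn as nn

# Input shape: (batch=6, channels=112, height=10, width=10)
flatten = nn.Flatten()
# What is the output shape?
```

Input: (6, 112, 10, 10) -> Output: (6, 11200)

Answer: (6, 11200)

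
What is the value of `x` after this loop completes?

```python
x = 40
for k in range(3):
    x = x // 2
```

Halve 3 times: 40 // 2^3 = 5
`x` takes the values: 40 → 20 → 10 → 5

Answer: 5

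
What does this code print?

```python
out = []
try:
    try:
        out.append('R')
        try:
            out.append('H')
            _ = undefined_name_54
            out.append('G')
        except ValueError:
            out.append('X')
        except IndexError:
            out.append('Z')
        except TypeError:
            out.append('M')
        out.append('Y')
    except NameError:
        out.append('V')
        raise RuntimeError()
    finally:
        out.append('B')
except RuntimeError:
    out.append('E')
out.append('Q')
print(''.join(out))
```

Execution trace: 'R' (try body) → 'H' (inner try body) → 'V' (except NameError) → 'B' (finally) → 'E' (outer except RuntimeError) → 'Q' (after the try/except). Output: RHVBEQ

Answer: RHVBEQ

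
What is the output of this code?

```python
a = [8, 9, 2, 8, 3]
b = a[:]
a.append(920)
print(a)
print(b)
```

Key concept: slice [:] creates copy.
Step by step:
`a = [8, 9, 2, 8, 3]` → a = [8, 9, 2, 8, 3]
`b = a[:]` → b = [8, 9, 2, 8, 3]
`a.append(920)` → a = [8, 9, 2, 8, 3, 920]
`print(a)` → prints [8, 9, 2, 8, 3, 920]
`print(b)` → prints [8, 9, 2, 8, 3]

Answer:
[8, 9, 2, 8, 3, 920]
[8, 9, 2, 8, 3]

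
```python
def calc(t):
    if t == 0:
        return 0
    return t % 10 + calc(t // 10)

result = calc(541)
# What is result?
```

Sum of digits of 541: 1 + 4 + 5 = 10

Answer: 10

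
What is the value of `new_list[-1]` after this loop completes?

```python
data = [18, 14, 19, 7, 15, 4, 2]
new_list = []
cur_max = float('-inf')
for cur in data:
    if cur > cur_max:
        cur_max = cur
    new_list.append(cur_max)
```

Running max ends at 19
`new_list` takes the values: [] → [18] → [18, 18] → [18, 18, 19] → [18, 18, 19, 19] → [18, 18, 19, 19, 19] → [18, 18, 19, 19, 19, 19] → [18, 18, 19, 19, 19, 19, 19]
So `new_list[-1]` = 19

Answer: 19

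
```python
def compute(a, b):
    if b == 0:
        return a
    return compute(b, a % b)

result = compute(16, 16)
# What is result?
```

compute(16, 16) -> compute(16, 0) -> 16

Answer: 16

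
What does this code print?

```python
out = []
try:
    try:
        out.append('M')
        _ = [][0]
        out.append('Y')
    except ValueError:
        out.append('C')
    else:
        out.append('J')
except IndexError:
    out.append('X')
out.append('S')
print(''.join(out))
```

Execution trace: 'M' (try body) → 'X' (outer except IndexError) → 'S' (after the try/except). Output: MXS

Answer: MXS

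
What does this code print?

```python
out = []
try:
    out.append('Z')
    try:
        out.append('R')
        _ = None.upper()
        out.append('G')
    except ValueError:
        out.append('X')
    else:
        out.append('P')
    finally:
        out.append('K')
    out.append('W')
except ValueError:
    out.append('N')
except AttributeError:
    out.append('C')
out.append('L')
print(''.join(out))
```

Execution trace: 'Z' (try body) → 'R' (inner try body) → 'K' (inner finally) → 'C' (except AttributeError) → 'L' (after the try/except). Output: ZRKCL

Answer: ZRKCL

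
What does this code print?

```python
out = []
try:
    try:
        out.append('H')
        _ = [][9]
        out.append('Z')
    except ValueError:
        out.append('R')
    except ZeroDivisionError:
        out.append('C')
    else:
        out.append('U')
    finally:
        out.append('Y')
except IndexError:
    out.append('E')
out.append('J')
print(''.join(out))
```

Execution trace: 'H' (try body) → 'Y' (finally) → 'E' (outer except IndexError) → 'J' (after the try/except). Output: HYEJ

Answer: HYEJ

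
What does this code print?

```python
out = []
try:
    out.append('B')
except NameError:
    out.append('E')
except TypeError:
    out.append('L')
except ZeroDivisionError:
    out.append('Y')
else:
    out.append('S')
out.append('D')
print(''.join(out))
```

Execution trace: 'B' (try body, no exception) → 'S' (else) → 'D' (after the try/except). Output: BSD

Answer: BSD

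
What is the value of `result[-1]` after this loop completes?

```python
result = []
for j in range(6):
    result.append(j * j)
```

Last element of squares 0 to 5
`result` takes the values: [] → [0] → [0, 1] → [0, 1, 4] → [0, 1, 4, 9] → [0, 1, 4, 9, 16] → [0, 1, 4, 9, 16, 25]
So `result[-1]` = 25

Answer: 25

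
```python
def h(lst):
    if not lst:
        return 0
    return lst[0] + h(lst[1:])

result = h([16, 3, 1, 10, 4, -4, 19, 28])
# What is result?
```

16 + 3 + 1 + 10 + 4 + (-4) + 19 + 28 + 0 = 77

Answer: 77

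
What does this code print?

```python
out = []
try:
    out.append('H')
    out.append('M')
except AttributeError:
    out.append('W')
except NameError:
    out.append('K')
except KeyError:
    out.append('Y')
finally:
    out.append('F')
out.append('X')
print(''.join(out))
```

Execution trace: 'H' (try body) → 'M' (try body, no exception) → 'F' (finally) → 'X' (after the try/except). Output: HMFX

Answer: HMFX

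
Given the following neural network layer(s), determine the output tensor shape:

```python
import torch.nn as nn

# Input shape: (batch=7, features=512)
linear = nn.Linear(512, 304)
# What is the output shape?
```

Input: (7, 512) -> Output: (7, 304)

Answer: (7, 304)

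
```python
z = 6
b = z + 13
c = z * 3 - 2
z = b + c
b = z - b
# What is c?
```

Trace:
`z = 6` → z = 6
`b = z + 13` → b = 19
`c = z * 3 - 2` → c = 16
`z = b + c` → z = 35
`b = z - b` → b = 16
So c = 16

Answer: 16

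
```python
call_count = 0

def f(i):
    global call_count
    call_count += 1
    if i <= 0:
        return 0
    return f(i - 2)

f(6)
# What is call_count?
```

Linear recursion stepping by 2: 4 calls from i=6 down to ≤0.

Answer: 4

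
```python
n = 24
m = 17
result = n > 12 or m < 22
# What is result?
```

Trace:
`n = 24` → n = 24
`m = 17` → m = 17
`result = n > 12 or m < 22` → result = True
So result = True

Answer: True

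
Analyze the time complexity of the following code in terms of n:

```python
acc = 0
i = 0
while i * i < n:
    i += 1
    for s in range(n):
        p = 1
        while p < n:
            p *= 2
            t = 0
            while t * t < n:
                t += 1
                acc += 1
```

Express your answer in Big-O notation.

Each loop level contributes: √n × n × log n × √n. Multiplying the contributions gives O(n^2 log n).

Answer: O(n^2 log n)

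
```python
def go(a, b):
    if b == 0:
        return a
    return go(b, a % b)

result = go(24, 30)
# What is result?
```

go(24, 30) -> go(30, 24) -> go(24, 6) -> go(6, 0) -> 6

Answer: 6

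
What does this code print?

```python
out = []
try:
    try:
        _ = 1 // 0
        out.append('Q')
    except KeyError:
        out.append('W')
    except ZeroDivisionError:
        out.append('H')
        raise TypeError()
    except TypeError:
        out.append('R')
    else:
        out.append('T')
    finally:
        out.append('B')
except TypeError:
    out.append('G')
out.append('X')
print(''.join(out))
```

Execution trace: 'H' (inner except ZeroDivisionError) → 'B' (inner finally) → 'G' (outer except TypeError) → 'X' (after the try/except). Output: HBGX

Answer: HBGX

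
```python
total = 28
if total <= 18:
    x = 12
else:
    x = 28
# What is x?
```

Trace:
`total = 28` → total = 28
`if total <= 18: ...` → total <= 18 is False, take else branch → x = 28
So x = 28

Answer: 28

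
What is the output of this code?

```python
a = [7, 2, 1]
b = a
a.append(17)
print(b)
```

Key concept: basic list aliasing.
Step by step:
`a = [7, 2, 1]` → a = [7, 2, 1]
`b = a` → b = [7, 2, 1] (same object as a)
`a.append(17)` → a = [7, 2, 1, 17] (same object as b); b = [7, 2, 1, 17] (same object as a)
`print(b)` → prints [7, 2, 1, 17]

Answer: [7, 2, 1, 17]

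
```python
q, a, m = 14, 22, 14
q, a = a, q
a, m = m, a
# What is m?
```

Trace:
`q, a, m = 14, 22, 14` → q = 14; a = 22; m = 14
`q, a = a, q` → q = 22; a = 14
`a, m = m, a` → a = 14; m = 14
So m = 14

Answer: 14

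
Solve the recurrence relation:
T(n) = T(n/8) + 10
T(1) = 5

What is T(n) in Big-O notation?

Each step divides n by 8 and adds 10. After log_8(n) steps we reach T(1)=5. So T(n) = 10·log_8(n) + 5 = O(log n).

Answer: O(log n)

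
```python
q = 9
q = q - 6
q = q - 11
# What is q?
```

Trace:
`q = 9` → q = 9
`q = q - 6` → q = 3
`q = q - 11` → q = -8
So q = -8

Answer: -8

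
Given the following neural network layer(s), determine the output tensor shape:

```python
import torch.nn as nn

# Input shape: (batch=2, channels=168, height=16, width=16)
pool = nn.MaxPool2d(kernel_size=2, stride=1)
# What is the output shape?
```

Input: (2, 168, 16, 16) -> Output: (2, 168, 15, 15)

Answer: (2, 168, 15, 15)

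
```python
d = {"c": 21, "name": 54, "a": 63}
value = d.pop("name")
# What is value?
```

Trace:
`d = {"c": 21, "name": 54, "a": 63}` → d = {'c': 21, 'name': 54, 'a': 63}
`value = d.pop("name")` → d = {'c': 21, 'a': 63}; value = 54
So value = 54

Answer: 54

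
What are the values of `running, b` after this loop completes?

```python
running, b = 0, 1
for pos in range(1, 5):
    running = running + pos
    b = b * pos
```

Sum and factorial of 1 to 4
`running, b` takes the values: (0, 1) → (1, 1) → (3, 1) → (3, 2) → (6, 2) → (6, 6) → (10, 6) → (10, 24)

Answer: 10, 24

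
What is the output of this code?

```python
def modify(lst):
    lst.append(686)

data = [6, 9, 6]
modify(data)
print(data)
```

Key concept: function modifies passed list.
Step by step:
`data = [6, 9, 6]` → data = [6, 9, 6]
`modify(data)` → data = [6, 9, 6, 686]
`print(data)` → prints [6, 9, 6, 686]

Answer: [6, 9, 6, 686]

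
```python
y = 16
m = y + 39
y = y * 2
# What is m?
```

Trace:
`y = 16` → y = 16
`m = y + 39` → m = 55
`y = y * 2` → y = 32
So m = 55

Answer: 55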